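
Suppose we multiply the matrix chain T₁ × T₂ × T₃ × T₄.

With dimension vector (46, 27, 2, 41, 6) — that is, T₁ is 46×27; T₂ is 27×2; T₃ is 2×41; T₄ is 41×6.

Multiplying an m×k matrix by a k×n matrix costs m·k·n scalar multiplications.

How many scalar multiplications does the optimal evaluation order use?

Adjacent pairs: T₁T₂ = 46·27·2 = 2484; T₂T₃ = 27·2·41 = 2214; T₃T₄ = 2·41·6 = 492.
Length 3: T₁..T₃: k=1: 0+2214+46·27·41=53136; k=2: 2484+0+46·2·41=6256 → min 6256 | T₂..T₄: k=2: 0+492+27·2·6=816; k=3: 2214+0+27·41·6=8856 → min 816.
Length 4: T₁..T₄: k=1: 0+816+46·27·6=8268; k=2: 2484+492+46·2·6=3528; k=3: 6256+0+46·41·6=17572 → min 3528.
Optimal order: ((T₁ × T₂) × (T₃ × T₄)) with cost 3528.

3528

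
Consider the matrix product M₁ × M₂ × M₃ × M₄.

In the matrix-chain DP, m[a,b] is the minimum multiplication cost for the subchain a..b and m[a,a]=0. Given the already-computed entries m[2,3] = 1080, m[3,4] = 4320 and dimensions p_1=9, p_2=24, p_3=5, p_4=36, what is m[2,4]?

2700

m[2,4] = min over k∈[2,3] of m[2,k]+m[k+1,4]+p_{1}·p_k·p_{4}.
k=2: 0 + 4320 + 9·24·36 = 12096; k=3: 1080 + 0 + 9·5·36 = 2700.
Minimum: 2700 at k=3.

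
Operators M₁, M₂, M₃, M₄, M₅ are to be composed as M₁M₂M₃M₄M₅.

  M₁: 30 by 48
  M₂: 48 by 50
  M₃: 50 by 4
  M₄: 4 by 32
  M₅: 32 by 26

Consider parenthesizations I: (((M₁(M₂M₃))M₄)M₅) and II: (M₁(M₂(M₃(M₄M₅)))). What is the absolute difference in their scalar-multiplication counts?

Order I = (((M₁(M₂M₃))M₄)M₅): (M₂M₃): 48×50 by 50×4 → 48×4, cost 48·50·4 = 9600; (M₁(M₂M₃)): 30×48 by 48×4 → 30×4, cost 30·48·4 = 5760; cumulative 15360; ((M₁(M₂M₃))M₄): 30×4 by 4×32 → 30×32, cost 30·4·32 = 3840; cumulative 19200; (((M₁(M₂M₃))M₄)M₅): 30×32 by 32×26 → 30×26, cost 30·32·26 = 24960; cumulative 44160. Total 44160.
Order II = (M₁(M₂(M₃(M₄M₅)))): (M₄M₅): 4×32 by 32×26 → 4×26, cost 4·32·26 = 3328; (M₃(M₄M₅)): 50×4 by 4×26 → 50×26, cost 50·4·26 = 5200; cumulative 8528; (M₂(M₃(M₄M₅))): 48×50 by 50×26 → 48×26, cost 48·50·26 = 62400; cumulative 70928; (M₁(M₂(M₃(M₄M₅)))): 30×48 by 48×26 → 30×26, cost 30·48·26 = 37440; cumulative 108368. Total 108368.
Difference: |44160 − 108368| = 64208.

64208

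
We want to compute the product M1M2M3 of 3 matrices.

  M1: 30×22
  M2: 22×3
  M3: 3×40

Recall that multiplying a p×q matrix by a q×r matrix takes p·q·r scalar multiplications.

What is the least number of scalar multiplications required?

5580

Order (M1(M2M3)): (M2M3): 22×3 by 3×40 → 22×40, cost 22·3·40 = 2640; (M1(M2M3)): 30×22 by 22×40 → 30×40, cost 30·22·40 = 26400; cumulative 29040. Total 29040.
Order ((M1M2)M3): (M1M2): 30×22 by 22×3 → 30×3, cost 30·22·3 = 1980; ((M1M2)M3): 30×3 by 3×40 → 30×40, cost 30·3·40 = 3600; cumulative 5580. Total 5580.
Minimum: 5580.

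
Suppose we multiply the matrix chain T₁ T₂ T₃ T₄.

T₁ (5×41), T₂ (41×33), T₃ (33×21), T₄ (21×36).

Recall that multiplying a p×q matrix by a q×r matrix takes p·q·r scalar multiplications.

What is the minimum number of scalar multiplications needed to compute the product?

14010

Adjacent pairs: T₁T₂ = 5·41·33 = 6765; T₂T₃ = 41·33·21 = 28413; T₃T₄ = 33·21·36 = 24948.
Length 3: T₁..T₃: k=1: 0+28413+5·41·21=32718; k=2: 6765+0+5·33·21=10230 → min 10230 | T₂..T₄: k=2: 0+24948+41·33·36=73656; k=3: 28413+0+41·21·36=59409 → min 59409.
Length 4: T₁..T₄: k=1: 0+59409+5·41·36=66789; k=2: 6765+24948+5·33·36=37653; k=3: 10230+0+5·21·36=14010 → min 14010.
Optimal order: (((T₁ T₂) T₃) T₄) with cost 14010.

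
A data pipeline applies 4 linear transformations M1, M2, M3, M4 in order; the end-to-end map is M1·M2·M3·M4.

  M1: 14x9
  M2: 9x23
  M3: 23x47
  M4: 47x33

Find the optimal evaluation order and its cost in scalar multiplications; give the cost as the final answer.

Adjacent pairs: M1M2 = 14·9·23 = 2898; M2M3 = 9·23·47 = 9729; M3M4 = 23·47·33 = 35673.
Length 3: M1..M3: k=1: 0+9729+14·9·47=15651; k=2: 2898+0+14·23·47=18032 → min 15651 | M2..M4: k=2: 0+35673+9·23·33=42504; k=3: 9729+0+9·47·33=23688 → min 23688.
Length 4: M1..M4: k=1: 0+23688+14·9·33=27846; k=2: 2898+35673+14·23·33=49197; k=3: 15651+0+14·47·33=37365 → min 27846.
Optimal parenthesization: (M1·((M2·M3)·M4)) with cost 27846.

27846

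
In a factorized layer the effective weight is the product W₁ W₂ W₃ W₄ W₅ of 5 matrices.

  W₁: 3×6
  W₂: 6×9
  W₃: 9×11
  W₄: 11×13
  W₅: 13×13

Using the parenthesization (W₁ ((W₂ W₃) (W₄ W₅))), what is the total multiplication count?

3545

(W₂ W₃): 6×9 by 9×11 → 6×11, cost 6·9·11 = 594
(W₄ W₅): 11×13 by 13×13 → 11×13, cost 11·13·13 = 1859
((W₂ W₃) (W₄ W₅)): 6×11 by 11×13 → 6×13, cost 6·11·13 = 858; cumulative 3311
(W₁ ((W₂ W₃) (W₄ W₅))): 3×6 by 6×13 → 3×13, cost 3·6·13 = 234; cumulative 3545
Total: 3545 scalar multiplications.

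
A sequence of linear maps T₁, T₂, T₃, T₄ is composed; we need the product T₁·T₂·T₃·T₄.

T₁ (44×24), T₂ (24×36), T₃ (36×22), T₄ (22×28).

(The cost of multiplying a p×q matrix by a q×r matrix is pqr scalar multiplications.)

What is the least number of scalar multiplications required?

63360

Adjacent pairs: T₁T₂ = 44·24·36 = 38016; T₂T₃ = 24·36·22 = 19008; T₃T₄ = 36·22·28 = 22176.
Length 3: T₁..T₃: k=1: 0+19008+44·24·22=42240; k=2: 38016+0+44·36·22=72864 → min 42240 | T₂..T₄: k=2: 0+22176+24·36·28=46368; k=3: 19008+0+24·22·28=33792 → min 33792.
Length 4: T₁..T₄: k=1: 0+33792+44·24·28=63360; k=2: 38016+22176+44·36·28=104544; k=3: 42240+0+44·22·28=69344 → min 63360.
Optimal order: (T₁·((T₂·T₃)·T₄)) with cost 63360.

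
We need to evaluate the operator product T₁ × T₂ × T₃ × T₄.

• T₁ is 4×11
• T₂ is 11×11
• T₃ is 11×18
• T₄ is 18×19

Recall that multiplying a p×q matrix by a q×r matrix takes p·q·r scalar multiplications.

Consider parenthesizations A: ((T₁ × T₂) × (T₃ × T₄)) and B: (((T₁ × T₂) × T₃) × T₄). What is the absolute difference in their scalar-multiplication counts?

2438

Order A = ((T₁ × T₂) × (T₃ × T₄)): (T₁ × T₂): 4×11 by 11×11 → 4×11, cost 4·11·11 = 484; (T₃ × T₄): 11×18 by 18×19 → 11×19, cost 11·18·19 = 3762; ((T₁ × T₂) × (T₃ × T₄)): 4×11 by 11×19 → 4×19, cost 4·11·19 = 836; cumulative 5082. Total 5082.
Order B = (((T₁ × T₂) × T₃) × T₄): (T₁ × T₂): 4×11 by 11×11 → 4×11, cost 4·11·11 = 484; ((T₁ × T₂) × T₃): 4×11 by 11×18 → 4×18, cost 4·11·18 = 792; cumulative 1276; (((T₁ × T₂) × T₃) × T₄): 4×18 by 18×19 → 4×19, cost 4·18·19 = 1368; cumulative 2644. Total 2644.
Difference: |5082 − 2644| = 2438.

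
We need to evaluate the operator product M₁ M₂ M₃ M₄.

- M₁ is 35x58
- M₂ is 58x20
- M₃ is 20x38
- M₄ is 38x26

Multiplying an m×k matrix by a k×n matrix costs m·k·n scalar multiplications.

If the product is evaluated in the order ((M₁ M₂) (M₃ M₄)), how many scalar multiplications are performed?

(M₁ M₂): 35×58 by 58×20 → 35×20, cost 35·58·20 = 40600
(M₃ M₄): 20×38 by 38×26 → 20×26, cost 20·38·26 = 19760
((M₁ M₂) (M₃ M₄)): 35×20 by 20×26 → 35×26, cost 35·20·26 = 18200; cumulative 78560
Total: 78560 scalar multiplications.

78560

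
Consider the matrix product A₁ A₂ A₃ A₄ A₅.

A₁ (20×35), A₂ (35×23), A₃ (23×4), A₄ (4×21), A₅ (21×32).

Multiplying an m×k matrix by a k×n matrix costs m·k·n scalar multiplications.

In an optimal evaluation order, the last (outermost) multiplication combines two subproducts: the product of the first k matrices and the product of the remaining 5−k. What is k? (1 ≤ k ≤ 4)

Adjacent pairs: A₁A₂ = 20·35·23 = 16100; A₂A₃ = 35·23·4 = 3220; A₃A₄ = 23·4·21 = 1932; A₄A₅ = 4·21·32 = 2688.
Length 3: A₁..A₃: k=1: 0+3220+20·35·4=6020; k=2: 16100+0+20·23·4=17940 → min 6020 | A₂..A₄: k=2: 0+1932+35·23·21=18837; k=3: 3220+0+35·4·21=6160 → min 6160 | A₃..A₅: k=3: 0+2688+23·4·32=5632; k=4: 1932+0+23·21·32=17388 → min 5632.
Length 4: A₁..A₄: k=1: 0+6160+20·35·21=20860; k=2: 16100+1932+20·23·21=27692; k=3: 6020+0+20·4·21=7700 → min 7700 | A₂..A₅: k=2: 0+5632+35·23·32=31392; k=3: 3220+2688+35·4·32=10388; k=4: 6160+0+35·21·32=29680 → min 10388.
Top-level splits: k=1: (A₁..A₁)·(A₂..A₅) → 0+10388+20·35·32 = 32788; k=2: (A₁..A₂)·(A₃..A₅) → 16100+5632+20·23·32 = 36452; k=3: (A₁..A₃)·(A₄..A₅) → 6020+2688+20·4·32 = 11268; k=4: (A₁..A₄)·(A₅..A₅) → 7700+0+20·21·32 = 21140.
Best split is after A₃, i.e. k = 3.

3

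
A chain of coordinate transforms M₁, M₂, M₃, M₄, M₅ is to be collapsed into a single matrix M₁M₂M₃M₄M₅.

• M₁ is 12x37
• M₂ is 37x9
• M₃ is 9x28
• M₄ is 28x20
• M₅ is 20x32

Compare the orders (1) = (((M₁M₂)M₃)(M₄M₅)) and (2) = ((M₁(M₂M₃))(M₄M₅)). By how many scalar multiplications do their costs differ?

14736

Order (1) = (((M₁M₂)M₃)(M₄M₅)): (M₁M₂): 12×37 by 37×9 → 12×9, cost 12·37·9 = 3996; ((M₁M₂)M₃): 12×9 by 9×28 → 12×28, cost 12·9·28 = 3024; cumulative 7020; (M₄M₅): 28×20 by 20×32 → 28×32, cost 28·20·32 = 17920; (((M₁M₂)M₃)(M₄M₅)): 12×28 by 28×32 → 12×32, cost 12·28·32 = 10752; cumulative 35692. Total 35692.
Order (2) = ((M₁(M₂M₃))(M₄M₅)): (M₂M₃): 37×9 by 9×28 → 37×28, cost 37·9·28 = 9324; (M₁(M₂M₃)): 12×37 by 37×28 → 12×28, cost 12·37·28 = 12432; cumulative 21756; (M₄M₅): 28×20 by 20×32 → 28×32, cost 28·20·32 = 17920; ((M₁(M₂M₃))(M₄M₅)): 12×28 by 28×32 → 12×32, cost 12·28·32 = 10752; cumulative 50428. Total 50428.
Difference: |35692 − 50428| = 14736.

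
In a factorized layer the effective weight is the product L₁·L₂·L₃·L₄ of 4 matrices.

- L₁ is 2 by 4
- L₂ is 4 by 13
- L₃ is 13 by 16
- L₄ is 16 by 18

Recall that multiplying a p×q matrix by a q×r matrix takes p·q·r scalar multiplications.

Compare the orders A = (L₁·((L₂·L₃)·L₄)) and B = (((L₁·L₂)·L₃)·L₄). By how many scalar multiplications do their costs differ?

Order A = (L₁·((L₂·L₃)·L₄)): (L₂·L₃): 4×13 by 13×16 → 4×16, cost 4·13·16 = 832; ((L₂·L₃)·L₄): 4×16 by 16×18 → 4×18, cost 4·16·18 = 1152; cumulative 1984; (L₁·((L₂·L₃)·L₄)): 2×4 by 4×18 → 2×18, cost 2·4·18 = 144; cumulative 2128. Total 2128.
Order B = (((L₁·L₂)·L₃)·L₄): (L₁·L₂): 2×4 by 4×13 → 2×13, cost 2·4·13 = 104; ((L₁·L₂)·L₃): 2×13 by 13×16 → 2×16, cost 2·13·16 = 416; cumulative 520; (((L₁·L₂)·L₃)·L₄): 2×16 by 16×18 → 2×18, cost 2·16·18 = 576; cumulative 1096. Total 1096.
Difference: |2128 − 1096| = 1032.

1032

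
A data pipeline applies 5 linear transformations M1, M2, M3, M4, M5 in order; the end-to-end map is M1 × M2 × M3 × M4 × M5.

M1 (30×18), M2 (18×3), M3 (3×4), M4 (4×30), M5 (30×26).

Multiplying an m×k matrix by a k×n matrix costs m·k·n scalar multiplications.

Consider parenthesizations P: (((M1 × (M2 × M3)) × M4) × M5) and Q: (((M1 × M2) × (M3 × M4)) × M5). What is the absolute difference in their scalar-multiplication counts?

1296

Order P = (((M1 × (M2 × M3)) × M4) × M5): (M2 × M3): 18×3 by 3×4 → 18×4, cost 18·3·4 = 216; (M1 × (M2 × M3)): 30×18 by 18×4 → 30×4, cost 30·18·4 = 2160; cumulative 2376; ((M1 × (M2 × M3)) × M4): 30×4 by 4×30 → 30×30, cost 30·4·30 = 3600; cumulative 5976; (((M1 × (M2 × M3)) × M4) × M5): 30×30 by 30×26 → 30×26, cost 30·30·26 = 23400; cumulative 29376. Total 29376.
Order Q = (((M1 × M2) × (M3 × M4)) × M5): (M1 × M2): 30×18 by 18×3 → 30×3, cost 30·18·3 = 1620; (M3 × M4): 3×4 by 4×30 → 3×30, cost 3·4·30 = 360; ((M1 × M2) × (M3 × M4)): 30×3 by 3×30 → 30×30, cost 30·3·30 = 2700; cumulative 4680; (((M1 × M2) × (M3 × M4)) × M5): 30×30 by 30×26 → 30×26, cost 30·30·26 = 23400; cumulative 28080. Total 28080.
Difference: |29376 − 28080| = 1296.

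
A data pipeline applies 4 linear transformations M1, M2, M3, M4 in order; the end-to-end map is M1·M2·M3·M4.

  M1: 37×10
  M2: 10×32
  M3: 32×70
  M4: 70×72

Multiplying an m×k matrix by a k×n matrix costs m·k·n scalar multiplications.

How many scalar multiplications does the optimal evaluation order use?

Adjacent pairs: M1M2 = 37·10·32 = 11840; M2M3 = 10·32·70 = 22400; M3M4 = 32·70·72 = 161280.
Length 3: M1..M3: k=1: 0+22400+37·10·70=48300; k=2: 11840+0+37·32·70=94720 → min 48300 | M2..M4: k=2: 0+161280+10·32·72=184320; k=3: 22400+0+10·70·72=72800 → min 72800.
Length 4: M1..M4: k=1: 0+72800+37·10·72=99440; k=2: 11840+161280+37·32·72=258368; k=3: 48300+0+37·70·72=234780 → min 99440.
Optimal order: (M1·((M2·M3)·M4)) with cost 99440.

99440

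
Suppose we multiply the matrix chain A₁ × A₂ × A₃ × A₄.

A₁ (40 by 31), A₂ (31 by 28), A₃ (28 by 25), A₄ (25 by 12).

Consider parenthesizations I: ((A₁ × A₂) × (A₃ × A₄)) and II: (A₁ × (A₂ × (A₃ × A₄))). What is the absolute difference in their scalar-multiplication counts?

22864

Order I = ((A₁ × A₂) × (A₃ × A₄)): (A₁ × A₂): 40×31 by 31×28 → 40×28, cost 40·31·28 = 34720; (A₃ × A₄): 28×25 by 25×12 → 28×12, cost 28·25·12 = 8400; ((A₁ × A₂) × (A₃ × A₄)): 40×28 by 28×12 → 40×12, cost 40·28·12 = 13440; cumulative 56560. Total 56560.
Order II = (A₁ × (A₂ × (A₃ × A₄))): (A₃ × A₄): 28×25 by 25×12 → 28×12, cost 28·25·12 = 8400; (A₂ × (A₃ × A₄)): 31×28 by 28×12 → 31×12, cost 31·28·12 = 10416; cumulative 18816; (A₁ × (A₂ × (A₃ × A₄))): 40×31 by 31×12 → 40×12, cost 40·31·12 = 14880; cumulative 33696. Total 33696.
Difference: |56560 − 33696| = 22864.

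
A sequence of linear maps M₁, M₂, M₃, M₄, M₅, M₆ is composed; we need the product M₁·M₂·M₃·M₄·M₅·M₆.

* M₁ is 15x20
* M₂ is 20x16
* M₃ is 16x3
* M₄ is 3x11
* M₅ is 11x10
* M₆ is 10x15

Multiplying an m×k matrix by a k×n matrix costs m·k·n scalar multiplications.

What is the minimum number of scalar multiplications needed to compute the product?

3315

Adjacent pairs: M₁M₂ = 15·20·16 = 4800; M₂M₃ = 20·16·3 = 960; M₃M₄ = 16·3·11 = 528; M₄M₅ = 3·11·10 = 330; M₅M₆ = 11·10·15 = 1650.
Length 3: M₁..M₃: k=1: 0+960+15·20·3=1860; k=2: 4800+0+15·16·3=5520 → min 1860 | M₂..M₄: k=2: 0+528+20·16·11=4048; k=3: 960+0+20·3·11=1620 → min 1620 | M₃..M₅: k=3: 0+330+16·3·10=810; k=4: 528+0+16·11·10=2288 → min 810 | M₄..M₆: k=4: 0+1650+3·11·15=2145; k=5: 330+0+3·10·15=780 → min 780.
Length 4: M₁..M₄: k=1: 0+1620+15·20·11=4920; k=2: 4800+528+15·16·11=7968; k=3: 1860+0+15·3·11=2355 → min 2355 | M₂..M₅: k=2: 0+810+20·16·10=4010; k=3: 960+330+20·3·10=1890; k=4: 1620+0+20·11·10=3820 → min 1890 | M₃..M₆: k=3: 0+780+16·3·15=1500; k=4: 528+1650+16·11·15=4818; k=5: 810+0+16·10·15=3210 → min 1500.
Length 5: M₁..M₅: k=1: 0+1890+15·20·10=4890; k=2: 4800+810+15·16·10=8010; k=3: 1860+330+15·3·10=2640; k=4: 2355+0+15·11·10=4005 → min 2640 | M₂..M₆: k=2: 0+1500+20·16·15=6300; k=3: 960+780+20·3·15=2640; k=4: 1620+1650+20·11·15=6570; k=5: 1890+0+20·10·15=4890 → min 2640.
Length 6: M₁..M₆: k=1: 0+2640+15·20·15=7140; k=2: 4800+1500+15·16·15=9900; k=3: 1860+780+15·3·15=3315; k=4: 2355+1650+15·11·15=6480; k=5: 2640+0+15·10·15=4890 → min 3315.
Optimal order: ((M₁·(M₂·M₃))·((M₄·M₅)·M₆)) with cost 3315.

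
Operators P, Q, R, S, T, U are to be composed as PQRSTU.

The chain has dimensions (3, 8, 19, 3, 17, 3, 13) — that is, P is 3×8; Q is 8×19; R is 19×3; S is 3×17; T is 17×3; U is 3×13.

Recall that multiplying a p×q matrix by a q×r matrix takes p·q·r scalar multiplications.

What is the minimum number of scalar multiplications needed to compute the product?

Adjacent pairs: PQ = 3·8·19 = 456; QR = 8·19·3 = 456; RS = 19·3·17 = 969; ST = 3·17·3 = 153; TU = 17·3·13 = 663.
Length 3: P..R: k=1: 0+456+3·8·3=528; k=2: 456+0+3·19·3=627 → min 528 | Q..S: k=2: 0+969+8·19·17=3553; k=3: 456+0+8·3·17=864 → min 864 | R..T: k=3: 0+153+19·3·3=324; k=4: 969+0+19·17·3=1938 → min 324 | S..U: k=4: 0+663+3·17·13=1326; k=5: 153+0+3·3·13=270 → min 270.
Length 4: P..S: k=1: 0+864+3·8·17=1272; k=2: 456+969+3·19·17=2394; k=3: 528+0+3·3·17=681 → min 681 | Q..T: k=2: 0+324+8·19·3=780; k=3: 456+153+8·3·3=681; k=4: 864+0+8·17·3=1272 → min 681 | R..U: k=3: 0+270+19·3·13=1011; k=4: 969+663+19·17·13=5831; k=5: 324+0+19·3·13=1065 → min 1011.
Length 5: P..T: k=1: 0+681+3·8·3=753; k=2: 456+324+3·19·3=951; k=3: 528+153+3·3·3=708; k=4: 681+0+3·17·3=834 → min 708 | Q..U: k=2: 0+1011+8·19·13=2987; k=3: 456+270+8·3·13=1038; k=4: 864+663+8·17·13=3295; k=5: 681+0+8·3·13=993 → min 993.
Length 6: P..U: k=1: 0+993+3·8·13=1305; k=2: 456+1011+3·19·13=2208; k=3: 528+270+3·3·13=915; k=4: 681+663+3·17·13=2007; k=5: 708+0+3·3·13=825 → min 825.
Optimal order: (((P(QR))(ST))U) with cost 825.

825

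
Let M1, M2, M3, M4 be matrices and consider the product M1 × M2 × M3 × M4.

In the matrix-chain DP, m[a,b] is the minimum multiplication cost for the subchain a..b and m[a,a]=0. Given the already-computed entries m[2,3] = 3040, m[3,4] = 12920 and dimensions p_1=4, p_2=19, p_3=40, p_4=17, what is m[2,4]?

5760

m[2,4] = min over k∈[2,3] of m[2,k]+m[k+1,4]+p_{1}·p_k·p_{4}.
k=2: 0 + 12920 + 4·19·17 = 14212; k=3: 3040 + 0 + 4·40·17 = 5760.
Minimum: 5760 at k=3.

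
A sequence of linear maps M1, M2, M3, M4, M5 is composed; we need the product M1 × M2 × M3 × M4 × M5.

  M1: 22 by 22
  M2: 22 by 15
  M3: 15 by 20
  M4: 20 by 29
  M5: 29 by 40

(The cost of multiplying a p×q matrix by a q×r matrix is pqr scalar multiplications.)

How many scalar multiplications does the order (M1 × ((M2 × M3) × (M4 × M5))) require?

(M2 × M3): 22×15 by 15×20 → 22×20, cost 22·15·20 = 6600
(M4 × M5): 20×29 by 29×40 → 20×40, cost 20·29·40 = 23200
((M2 × M3) × (M4 × M5)): 22×20 by 20×40 → 22×40, cost 22·20·40 = 17600; cumulative 47400
(M1 × ((M2 × M3) × (M4 × M5))): 22×22 by 22×40 → 22×40, cost 22·22·40 = 19360; cumulative 66760
Total: 66760 scalar multiplications.

66760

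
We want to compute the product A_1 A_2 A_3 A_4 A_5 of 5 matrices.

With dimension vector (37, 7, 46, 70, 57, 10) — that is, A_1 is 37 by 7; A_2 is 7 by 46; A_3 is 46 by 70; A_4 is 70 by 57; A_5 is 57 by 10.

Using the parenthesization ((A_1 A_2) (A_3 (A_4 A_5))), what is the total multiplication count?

(A_1 A_2): 37×7 by 7×46 → 37×46, cost 37·7·46 = 11914
(A_4 A_5): 70×57 by 57×10 → 70×10, cost 70·57·10 = 39900
(A_3 (A_4 A_5)): 46×70 by 70×10 → 46×10, cost 46·70·10 = 32200; cumulative 72100
((A_1 A_2) (A_3 (A_4 A_5))): 37×46 by 46×10 → 37×10, cost 37·46·10 = 17020; cumulative 101034
Total: 101034 scalar multiplications.

101034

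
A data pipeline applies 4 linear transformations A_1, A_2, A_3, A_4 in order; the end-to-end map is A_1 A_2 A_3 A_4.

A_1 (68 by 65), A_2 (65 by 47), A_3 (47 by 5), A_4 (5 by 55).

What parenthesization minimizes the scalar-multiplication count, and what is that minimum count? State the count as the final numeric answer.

56075

Adjacent pairs: A_1A_2 = 68·65·47 = 207740; A_2A_3 = 65·47·5 = 15275; A_3A_4 = 47·5·55 = 12925.
Length 3: A_1..A_3: k=1: 0+15275+68·65·5=37375; k=2: 207740+0+68·47·5=223720 → min 37375 | A_2..A_4: k=2: 0+12925+65·47·55=180950; k=3: 15275+0+65·5·55=33150 → min 33150.
Length 4: A_1..A_4: k=1: 0+33150+68·65·55=276250; k=2: 207740+12925+68·47·55=396445; k=3: 37375+0+68·5·55=56075 → min 56075.
Optimal parenthesization: ((A_1 (A_2 A_3)) A_4) with cost 56075.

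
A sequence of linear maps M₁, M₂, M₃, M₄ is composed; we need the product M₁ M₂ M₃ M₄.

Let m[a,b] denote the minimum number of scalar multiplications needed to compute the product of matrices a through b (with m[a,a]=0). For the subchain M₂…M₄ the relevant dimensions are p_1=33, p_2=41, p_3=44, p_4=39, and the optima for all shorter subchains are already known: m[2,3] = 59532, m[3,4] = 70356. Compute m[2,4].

m[2,4] = min over k∈[2,3] of m[2,k]+m[k+1,4]+p_{1}·p_k·p_{4}.
k=2: 0 + 70356 + 33·41·39 = 123123; k=3: 59532 + 0 + 33·44·39 = 116160.
Minimum: 116160 at k=3.

116160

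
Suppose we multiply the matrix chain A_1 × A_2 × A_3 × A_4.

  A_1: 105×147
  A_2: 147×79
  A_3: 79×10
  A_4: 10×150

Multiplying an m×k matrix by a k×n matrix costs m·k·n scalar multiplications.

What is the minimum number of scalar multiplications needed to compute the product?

427980

Adjacent pairs: A_1A_2 = 105·147·79 = 1219365; A_2A_3 = 147·79·10 = 116130; A_3A_4 = 79·10·150 = 118500.
Length 3: A_1..A_3: k=1: 0+116130+105·147·10=270480; k=2: 1219365+0+105·79·10=1302315 → min 270480 | A_2..A_4: k=2: 0+118500+147·79·150=1860450; k=3: 116130+0+147·10·150=336630 → min 336630.
Length 4: A_1..A_4: k=1: 0+336630+105·147·150=2651880; k=2: 1219365+118500+105·79·150=2582115; k=3: 270480+0+105·10·150=427980 → min 427980.
Optimal order: ((A_1 × (A_2 × A_3)) × A_4) with cost 427980.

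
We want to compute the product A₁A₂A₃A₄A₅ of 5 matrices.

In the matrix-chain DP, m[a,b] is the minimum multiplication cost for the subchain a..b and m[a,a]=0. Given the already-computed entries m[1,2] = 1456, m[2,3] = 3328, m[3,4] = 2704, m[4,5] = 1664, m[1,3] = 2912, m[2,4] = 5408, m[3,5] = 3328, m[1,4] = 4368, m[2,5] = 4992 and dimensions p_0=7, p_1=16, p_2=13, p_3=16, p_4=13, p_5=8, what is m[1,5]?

5096

m[1,5] = min over k∈[1,4] of m[1,k]+m[k+1,5]+p_{0}·p_k·p_{5}.
k=1: 0 + 4992 + 7·16·8 = 5888; k=2: 1456 + 3328 + 7·13·8 = 5512; k=3: 2912 + 1664 + 7·16·8 = 5472; k=4: 4368 + 0 + 7·13·8 = 5096.
Minimum: 5096 at k=4.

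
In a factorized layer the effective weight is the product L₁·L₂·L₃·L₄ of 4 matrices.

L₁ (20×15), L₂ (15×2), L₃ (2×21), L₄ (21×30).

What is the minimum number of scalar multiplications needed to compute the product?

Adjacent pairs: L₁L₂ = 20·15·2 = 600; L₂L₃ = 15·2·21 = 630; L₃L₄ = 2·21·30 = 1260.
Length 3: L₁..L₃: k=1: 0+630+20·15·21=6930; k=2: 600+0+20·2·21=1440 → min 1440 | L₂..L₄: k=2: 0+1260+15·2·30=2160; k=3: 630+0+15·21·30=10080 → min 2160.
Length 4: L₁..L₄: k=1: 0+2160+20·15·30=11160; k=2: 600+1260+20·2·30=3060; k=3: 1440+0+20·21·30=14040 → min 3060.
Optimal order: ((L₁·L₂)·(L₃·L₄)) with cost 3060.

3060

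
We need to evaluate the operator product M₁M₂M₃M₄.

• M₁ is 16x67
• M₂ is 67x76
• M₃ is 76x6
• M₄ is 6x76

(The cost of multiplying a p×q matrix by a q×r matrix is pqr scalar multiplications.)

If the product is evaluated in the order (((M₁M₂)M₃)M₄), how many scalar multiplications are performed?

(M₁M₂): 16×67 by 67×76 → 16×76, cost 16·67·76 = 81472
((M₁M₂)M₃): 16×76 by 76×6 → 16×6, cost 16·76·6 = 7296; cumulative 88768
(((M₁M₂)M₃)M₄): 16×6 by 6×76 → 16×76, cost 16·6·76 = 7296; cumulative 96064
Total: 96064 scalar multiplications.

96064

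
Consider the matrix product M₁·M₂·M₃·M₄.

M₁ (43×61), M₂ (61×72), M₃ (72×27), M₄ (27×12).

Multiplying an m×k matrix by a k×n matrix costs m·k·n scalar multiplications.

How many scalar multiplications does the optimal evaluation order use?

107508

Adjacent pairs: M₁M₂ = 43·61·72 = 188856; M₂M₃ = 61·72·27 = 118584; M₃M₄ = 72·27·12 = 23328.
Length 3: M₁..M₃: k=1: 0+118584+43·61·27=189405; k=2: 188856+0+43·72·27=272448 → min 189405 | M₂..M₄: k=2: 0+23328+61·72·12=76032; k=3: 118584+0+61·27·12=138348 → min 76032.
Length 4: M₁..M₄: k=1: 0+76032+43·61·12=107508; k=2: 188856+23328+43·72·12=249336; k=3: 189405+0+43·27·12=203337 → min 107508.
Optimal order: (M₁·(M₂·(M₃·M₄))) with cost 107508.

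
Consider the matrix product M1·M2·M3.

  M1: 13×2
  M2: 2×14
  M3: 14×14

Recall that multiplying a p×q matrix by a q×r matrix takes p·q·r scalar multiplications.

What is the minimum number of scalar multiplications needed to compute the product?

Order (M1·(M2·M3)): (M2·M3): 2×14 by 14×14 → 2×14, cost 2·14·14 = 392; (M1·(M2·M3)): 13×2 by 2×14 → 13×14, cost 13·2·14 = 364; cumulative 756. Total 756.
Order ((M1·M2)·M3): (M1·M2): 13×2 by 2×14 → 13×14, cost 13·2·14 = 364; ((M1·M2)·M3): 13×14 by 14×14 → 13×14, cost 13·14·14 = 2548; cumulative 2912. Total 2912.
Minimum: 756.

756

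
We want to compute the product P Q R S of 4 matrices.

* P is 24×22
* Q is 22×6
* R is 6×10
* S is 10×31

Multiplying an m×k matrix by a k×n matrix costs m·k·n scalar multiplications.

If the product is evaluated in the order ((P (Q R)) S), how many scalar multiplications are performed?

14040

(Q R): 22×6 by 6×10 → 22×10, cost 22·6·10 = 1320
(P (Q R)): 24×22 by 22×10 → 24×10, cost 24·22·10 = 5280; cumulative 6600
((P (Q R)) S): 24×10 by 10×31 → 24×31, cost 24·10·31 = 7440; cumulative 14040
Total: 14040 scalar multiplications.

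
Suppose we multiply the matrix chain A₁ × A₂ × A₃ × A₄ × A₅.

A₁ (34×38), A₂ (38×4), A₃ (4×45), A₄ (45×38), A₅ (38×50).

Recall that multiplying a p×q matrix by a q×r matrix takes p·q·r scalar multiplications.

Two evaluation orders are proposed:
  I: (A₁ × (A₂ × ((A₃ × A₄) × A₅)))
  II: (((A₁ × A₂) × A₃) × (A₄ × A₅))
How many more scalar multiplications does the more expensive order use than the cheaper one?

86648

Order I = (A₁ × (A₂ × ((A₃ × A₄) × A₅))): (A₃ × A₄): 4×45 by 45×38 → 4×38, cost 4·45·38 = 6840; ((A₃ × A₄) × A₅): 4×38 by 38×50 → 4×50, cost 4·38·50 = 7600; cumulative 14440; (A₂ × ((A₃ × A₄) × A₅)): 38×4 by 4×50 → 38×50, cost 38·4·50 = 7600; cumulative 22040; (A₁ × (A₂ × ((A₃ × A₄) × A₅))): 34×38 by 38×50 → 34×50, cost 34·38·50 = 64600; cumulative 86640. Total 86640.
Order II = (((A₁ × A₂) × A₃) × (A₄ × A₅)): (A₁ × A₂): 34×38 by 38×4 → 34×4, cost 34·38·4 = 5168; ((A₁ × A₂) × A₃): 34×4 by 4×45 → 34×45, cost 34·4·45 = 6120; cumulative 11288; (A₄ × A₅): 45×38 by 38×50 → 45×50, cost 45·38·50 = 85500; (((A₁ × A₂) × A₃) × (A₄ × A₅)): 34×45 by 45×50 → 34×50, cost 34·45·50 = 76500; cumulative 173288. Total 173288.
Difference: |86640 − 173288| = 86648.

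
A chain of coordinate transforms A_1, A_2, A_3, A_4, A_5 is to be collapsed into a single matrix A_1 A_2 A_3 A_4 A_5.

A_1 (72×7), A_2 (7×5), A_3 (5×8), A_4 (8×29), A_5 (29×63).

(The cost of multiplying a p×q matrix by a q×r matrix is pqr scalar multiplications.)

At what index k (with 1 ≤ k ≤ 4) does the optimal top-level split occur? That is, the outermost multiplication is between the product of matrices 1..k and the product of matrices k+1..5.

Adjacent pairs: A_1A_2 = 72·7·5 = 2520; A_2A_3 = 7·5·8 = 280; A_3A_4 = 5·8·29 = 1160; A_4A_5 = 8·29·63 = 14616.
Length 3: A_1..A_3: k=1: 0+280+72·7·8=4312; k=2: 2520+0+72·5·8=5400 → min 4312 | A_2..A_4: k=2: 0+1160+7·5·29=2175; k=3: 280+0+7·8·29=1904 → min 1904 | A_3..A_5: k=3: 0+14616+5·8·63=17136; k=4: 1160+0+5·29·63=10295 → min 10295.
Length 4: A_1..A_4: k=1: 0+1904+72·7·29=16520; k=2: 2520+1160+72·5·29=14120; k=3: 4312+0+72·8·29=21016 → min 14120 | A_2..A_5: k=2: 0+10295+7·5·63=12500; k=3: 280+14616+7·8·63=18424; k=4: 1904+0+7·29·63=14693 → min 12500.
Top-level splits: k=1: (A_1..A_1)·(A_2..A_5) → 0+12500+72·7·63 = 44252; k=2: (A_1..A_2)·(A_3..A_5) → 2520+10295+72·5·63 = 35495; k=3: (A_1..A_3)·(A_4..A_5) → 4312+14616+72·8·63 = 55216; k=4: (A_1..A_4)·(A_5..A_5) → 14120+0+72·29·63 = 145664.
Best split is after A_2, i.e. k = 2.

2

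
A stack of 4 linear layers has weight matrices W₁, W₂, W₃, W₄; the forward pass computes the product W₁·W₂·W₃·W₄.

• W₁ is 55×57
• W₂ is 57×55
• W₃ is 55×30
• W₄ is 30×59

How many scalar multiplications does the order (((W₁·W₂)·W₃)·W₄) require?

360525

(W₁·W₂): 55×57 by 57×55 → 55×55, cost 55·57·55 = 172425
((W₁·W₂)·W₃): 55×55 by 55×30 → 55×30, cost 55·55·30 = 90750; cumulative 263175
(((W₁·W₂)·W₃)·W₄): 55×30 by 30×59 → 55×59, cost 55·30·59 = 97350; cumulative 360525
Total: 360525 scalar multiplications.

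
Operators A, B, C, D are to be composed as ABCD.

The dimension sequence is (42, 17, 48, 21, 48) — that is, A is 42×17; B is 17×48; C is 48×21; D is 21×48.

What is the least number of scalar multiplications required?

68544

Adjacent pairs: AB = 42·17·48 = 34272; BC = 17·48·21 = 17136; CD = 48·21·48 = 48384.
Length 3: A..C: k=1: 0+17136+42·17·21=32130; k=2: 34272+0+42·48·21=76608 → min 32130 | B..D: k=2: 0+48384+17·48·48=87552; k=3: 17136+0+17·21·48=34272 → min 34272.
Length 4: A..D: k=1: 0+34272+42·17·48=68544; k=2: 34272+48384+42·48·48=179424; k=3: 32130+0+42·21·48=74466 → min 68544.
Optimal order: (A((BC)D)) with cost 68544.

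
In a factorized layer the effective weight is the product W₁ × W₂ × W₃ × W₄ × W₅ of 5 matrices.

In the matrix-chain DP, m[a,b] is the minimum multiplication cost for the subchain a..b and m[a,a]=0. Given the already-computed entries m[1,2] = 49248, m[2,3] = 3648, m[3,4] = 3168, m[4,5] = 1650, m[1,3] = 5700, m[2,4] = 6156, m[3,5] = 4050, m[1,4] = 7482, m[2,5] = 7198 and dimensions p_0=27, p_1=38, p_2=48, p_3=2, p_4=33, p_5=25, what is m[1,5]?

m[1,5] = min over k∈[1,4] of m[1,k]+m[k+1,5]+p_{0}·p_k·p_{5}.
k=1: 0 + 7198 + 27·38·25 = 32848; k=2: 49248 + 4050 + 27·48·25 = 85698; k=3: 5700 + 1650 + 27·2·25 = 8700; k=4: 7482 + 0 + 27·33·25 = 29757.
Minimum: 8700 at k=3.

8700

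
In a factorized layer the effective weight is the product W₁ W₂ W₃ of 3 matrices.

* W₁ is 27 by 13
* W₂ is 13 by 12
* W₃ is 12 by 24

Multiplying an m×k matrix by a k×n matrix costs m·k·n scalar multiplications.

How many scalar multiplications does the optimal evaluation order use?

11988

Order (W₁ (W₂ W₃)): (W₂ W₃): 13×12 by 12×24 → 13×24, cost 13·12·24 = 3744; (W₁ (W₂ W₃)): 27×13 by 13×24 → 27×24, cost 27·13·24 = 8424; cumulative 12168. Total 12168.
Order ((W₁ W₂) W₃): (W₁ W₂): 27×13 by 13×12 → 27×12, cost 27·13·12 = 4212; ((W₁ W₂) W₃): 27×12 by 12×24 → 27×24, cost 27·12·24 = 7776; cumulative 11988. Total 11988.
Minimum: 11988.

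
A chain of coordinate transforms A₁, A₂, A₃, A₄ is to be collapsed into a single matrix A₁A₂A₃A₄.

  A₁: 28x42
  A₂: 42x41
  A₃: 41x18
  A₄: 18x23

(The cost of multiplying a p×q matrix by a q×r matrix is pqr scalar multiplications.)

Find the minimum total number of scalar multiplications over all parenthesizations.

Adjacent pairs: A₁A₂ = 28·42·41 = 48216; A₂A₃ = 42·41·18 = 30996; A₃A₄ = 41·18·23 = 16974.
Length 3: A₁..A₃: k=1: 0+30996+28·42·18=52164; k=2: 48216+0+28·41·18=68880 → min 52164 | A₂..A₄: k=2: 0+16974+42·41·23=56580; k=3: 30996+0+42·18·23=48384 → min 48384.
Length 4: A₁..A₄: k=1: 0+48384+28·42·23=75432; k=2: 48216+16974+28·41·23=91594; k=3: 52164+0+28·18·23=63756 → min 63756.
Optimal order: ((A₁(A₂A₃))A₄) with cost 63756.

63756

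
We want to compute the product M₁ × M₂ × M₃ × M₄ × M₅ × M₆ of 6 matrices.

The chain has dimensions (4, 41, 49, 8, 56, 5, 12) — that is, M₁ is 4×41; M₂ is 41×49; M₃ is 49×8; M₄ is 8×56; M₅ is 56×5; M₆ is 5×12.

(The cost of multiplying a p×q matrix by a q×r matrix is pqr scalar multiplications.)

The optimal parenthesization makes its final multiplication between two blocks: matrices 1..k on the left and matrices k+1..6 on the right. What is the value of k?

Adjacent pairs: M₁M₂ = 4·41·49 = 8036; M₂M₃ = 41·49·8 = 16072; M₃M₄ = 49·8·56 = 21952; M₄M₅ = 8·56·5 = 2240; M₅M₆ = 56·5·12 = 3360.
Length 3: M₁..M₃: k=1: 0+16072+4·41·8=17384; k=2: 8036+0+4·49·8=9604 → min 9604 | M₂..M₄: k=2: 0+21952+41·49·56=134456; k=3: 16072+0+41·8·56=34440 → min 34440 | M₃..M₅: k=3: 0+2240+49·8·5=4200; k=4: 21952+0+49·56·5=35672 → min 4200 | M₄..M₆: k=4: 0+3360+8·56·12=8736; k=5: 2240+0+8·5·12=2720 → min 2720.
Length 4: M₁..M₄: k=1: 0+34440+4·41·56=43624; k=2: 8036+21952+4·49·56=40964; k=3: 9604+0+4·8·56=11396 → min 11396 | M₂..M₅: k=2: 0+4200+41·49·5=14245; k=3: 16072+2240+41·8·5=19952; k=4: 34440+0+41·56·5=45920 → min 14245 | M₃..M₆: k=3: 0+2720+49·8·12=7424; k=4: 21952+3360+49·56·12=58240; k=5: 4200+0+49·5·12=7140 → min 7140.
Length 5: M₁..M₅: k=1: 0+14245+4·41·5=15065; k=2: 8036+4200+4·49·5=13216; k=3: 9604+2240+4·8·5=12004; k=4: 11396+0+4·56·5=12516 → min 12004 | M₂..M₆: k=2: 0+7140+41·49·12=31248; k=3: 16072+2720+41·8·12=22728; k=4: 34440+3360+41·56·12=65352; k=5: 14245+0+41·5·12=16705 → min 16705.
Top-level splits: k=1: (M₁..M₁)·(M₂..M₆) → 0+16705+4·41·12 = 18673; k=2: (M₁..M₂)·(M₃..M₆) → 8036+7140+4·49·12 = 17528; k=3: (M₁..M₃)·(M₄..M₆) → 9604+2720+4·8·12 = 12708; k=4: (M₁..M₄)·(M₅..M₆) → 11396+3360+4·56·12 = 17444; k=5: (M₁..M₅)·(M₆..M₆) → 12004+0+4·5·12 = 12244.
Best split is after M₅, i.e. k = 5.

5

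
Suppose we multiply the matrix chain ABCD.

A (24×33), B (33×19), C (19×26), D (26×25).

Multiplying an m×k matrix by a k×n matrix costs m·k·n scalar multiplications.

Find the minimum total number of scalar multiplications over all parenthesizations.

38798

Adjacent pairs: AB = 24·33·19 = 15048; BC = 33·19·26 = 16302; CD = 19·26·25 = 12350.
Length 3: A..C: k=1: 0+16302+24·33·26=36894; k=2: 15048+0+24·19·26=26904 → min 26904 | B..D: k=2: 0+12350+33·19·25=28025; k=3: 16302+0+33·26·25=37752 → min 28025.
Length 4: A..D: k=1: 0+28025+24·33·25=47825; k=2: 15048+12350+24·19·25=38798; k=3: 26904+0+24·26·25=42504 → min 38798.
Optimal order: ((AB)(CD)) with cost 38798.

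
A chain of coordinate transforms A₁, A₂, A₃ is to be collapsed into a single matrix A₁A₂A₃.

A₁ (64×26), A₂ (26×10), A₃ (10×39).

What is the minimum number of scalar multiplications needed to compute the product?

Order (A₁(A₂A₃)): (A₂A₃): 26×10 by 10×39 → 26×39, cost 26·10·39 = 10140; (A₁(A₂A₃)): 64×26 by 26×39 → 64×39, cost 64·26·39 = 64896; cumulative 75036. Total 75036.
Order ((A₁A₂)A₃): (A₁A₂): 64×26 by 26×10 → 64×10, cost 64·26·10 = 16640; ((A₁A₂)A₃): 64×10 by 10×39 → 64×39, cost 64·10·39 = 24960; cumulative 41600. Total 41600.
Minimum: 41600.

41600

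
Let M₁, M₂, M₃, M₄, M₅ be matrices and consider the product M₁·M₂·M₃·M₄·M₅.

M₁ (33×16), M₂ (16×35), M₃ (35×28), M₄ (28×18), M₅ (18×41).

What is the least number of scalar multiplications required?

Adjacent pairs: M₁M₂ = 33·16·35 = 18480; M₂M₃ = 16·35·28 = 15680; M₃M₄ = 35·28·18 = 17640; M₄M₅ = 28·18·41 = 20664.
Length 3: M₁..M₃: k=1: 0+15680+33·16·28=30464; k=2: 18480+0+33·35·28=50820 → min 30464 | M₂..M₄: k=2: 0+17640+16·35·18=27720; k=3: 15680+0+16·28·18=23744 → min 23744 | M₃..M₅: k=3: 0+20664+35·28·41=60844; k=4: 17640+0+35·18·41=43470 → min 43470.
Length 4: M₁..M₄: k=1: 0+23744+33·16·18=33248; k=2: 18480+17640+33·35·18=56910; k=3: 30464+0+33·28·18=47096 → min 33248 | M₂..M₅: k=2: 0+43470+16·35·41=66430; k=3: 15680+20664+16·28·41=54712; k=4: 23744+0+16·18·41=35552 → min 35552.
Length 5: M₁..M₅: k=1: 0+35552+33·16·41=57200; k=2: 18480+43470+33·35·41=109305; k=3: 30464+20664+33·28·41=89012; k=4: 33248+0+33·18·41=57602 → min 57200.
Optimal order: (M₁·(((M₂·M₃)·M₄)·M₅)) with cost 57200.

57200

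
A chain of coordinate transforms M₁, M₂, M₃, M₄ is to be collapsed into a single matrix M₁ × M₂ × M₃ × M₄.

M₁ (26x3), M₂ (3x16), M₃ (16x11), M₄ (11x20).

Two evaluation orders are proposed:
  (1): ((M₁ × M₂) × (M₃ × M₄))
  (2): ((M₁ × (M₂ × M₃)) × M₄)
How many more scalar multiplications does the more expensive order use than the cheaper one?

Order (1) = ((M₁ × M₂) × (M₃ × M₄)): (M₁ × M₂): 26×3 by 3×16 → 26×16, cost 26·3·16 = 1248; (M₃ × M₄): 16×11 by 11×20 → 16×20, cost 16·11·20 = 3520; ((M₁ × M₂) × (M₃ × M₄)): 26×16 by 16×20 → 26×20, cost 26·16·20 = 8320; cumulative 13088. Total 13088.
Order (2) = ((M₁ × (M₂ × M₃)) × M₄): (M₂ × M₃): 3×16 by 16×11 → 3×11, cost 3·16·11 = 528; (M₁ × (M₂ × M₃)): 26×3 by 3×11 → 26×11, cost 26·3·11 = 858; cumulative 1386; ((M₁ × (M₂ × M₃)) × M₄): 26×11 by 11×20 → 26×20, cost 26·11·20 = 5720; cumulative 7106. Total 7106.
Difference: |13088 − 7106| = 5982.

5982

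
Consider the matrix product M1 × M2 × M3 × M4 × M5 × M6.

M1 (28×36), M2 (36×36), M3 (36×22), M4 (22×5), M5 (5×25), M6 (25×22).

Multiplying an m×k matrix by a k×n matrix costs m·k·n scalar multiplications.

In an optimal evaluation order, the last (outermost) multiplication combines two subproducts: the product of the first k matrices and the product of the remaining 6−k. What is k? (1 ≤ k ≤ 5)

4

Adjacent pairs: M1M2 = 28·36·36 = 36288; M2M3 = 36·36·22 = 28512; M3M4 = 36·22·5 = 3960; M4M5 = 22·5·25 = 2750; M5M6 = 5·25·22 = 2750.
Length 3: M1..M3: k=1: 0+28512+28·36·22=50688; k=2: 36288+0+28·36·22=58464 → min 50688 | M2..M4: k=2: 0+3960+36·36·5=10440; k=3: 28512+0+36·22·5=32472 → min 10440 | M3..M5: k=3: 0+2750+36·22·25=22550; k=4: 3960+0+36·5·25=8460 → min 8460 | M4..M6: k=4: 0+2750+22·5·22=5170; k=5: 2750+0+22·25·22=14850 → min 5170.
Length 4: M1..M4: k=1: 0+10440+28·36·5=15480; k=2: 36288+3960+28·36·5=45288; k=3: 50688+0+28·22·5=53768 → min 15480 | M2..M5: k=2: 0+8460+36·36·25=40860; k=3: 28512+2750+36·22·25=51062; k=4: 10440+0+36·5·25=14940 → min 14940 | M3..M6: k=3: 0+5170+36·22·22=22594; k=4: 3960+2750+36·5·22=10670; k=5: 8460+0+36·25·22=28260 → min 10670.
Length 5: M1..M5: k=1: 0+14940+28·36·25=40140; k=2: 36288+8460+28·36·25=69948; k=3: 50688+2750+28·22·25=68838; k=4: 15480+0+28·5·25=18980 → min 18980 | M2..M6: k=2: 0+10670+36·36·22=39182; k=3: 28512+5170+36·22·22=51106; k=4: 10440+2750+36·5·22=17150; k=5: 14940+0+36·25·22=34740 → min 17150.
Top-level splits: k=1: (M1..M1)·(M2..M6) → 0+17150+28·36·22 = 39326; k=2: (M1..M2)·(M3..M6) → 36288+10670+28·36·22 = 69134; k=3: (M1..M3)·(M4..M6) → 50688+5170+28·22·22 = 69410; k=4: (M1..M4)·(M5..M6) → 15480+2750+28·5·22 = 21310; k=5: (M1..M5)·(M6..M6) → 18980+0+28·25·22 = 34380.
Best split is after M4, i.e. k = 4.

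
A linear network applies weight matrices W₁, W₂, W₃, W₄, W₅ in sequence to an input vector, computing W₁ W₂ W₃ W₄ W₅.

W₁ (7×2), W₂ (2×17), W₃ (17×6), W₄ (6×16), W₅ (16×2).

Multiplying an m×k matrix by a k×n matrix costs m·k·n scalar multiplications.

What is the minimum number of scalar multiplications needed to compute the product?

448

Adjacent pairs: W₁W₂ = 7·2·17 = 238; W₂W₃ = 2·17·6 = 204; W₃W₄ = 17·6·16 = 1632; W₄W₅ = 6·16·2 = 192.
Length 3: W₁..W₃: k=1: 0+204+7·2·6=288; k=2: 238+0+7·17·6=952 → min 288 | W₂..W₄: k=2: 0+1632+2·17·16=2176; k=3: 204+0+2·6·16=396 → min 396 | W₃..W₅: k=3: 0+192+17·6·2=396; k=4: 1632+0+17·16·2=2176 → min 396.
Length 4: W₁..W₄: k=1: 0+396+7·2·16=620; k=2: 238+1632+7·17·16=3774; k=3: 288+0+7·6·16=960 → min 620 | W₂..W₅: k=2: 0+396+2·17·2=464; k=3: 204+192+2·6·2=420; k=4: 396+0+2·16·2=460 → min 420.
Length 5: W₁..W₅: k=1: 0+420+7·2·2=448; k=2: 238+396+7·17·2=872; k=3: 288+192+7·6·2=564; k=4: 620+0+7·16·2=844 → min 448.
Optimal order: (W₁ ((W₂ W₃) (W₄ W₅))) with cost 448.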